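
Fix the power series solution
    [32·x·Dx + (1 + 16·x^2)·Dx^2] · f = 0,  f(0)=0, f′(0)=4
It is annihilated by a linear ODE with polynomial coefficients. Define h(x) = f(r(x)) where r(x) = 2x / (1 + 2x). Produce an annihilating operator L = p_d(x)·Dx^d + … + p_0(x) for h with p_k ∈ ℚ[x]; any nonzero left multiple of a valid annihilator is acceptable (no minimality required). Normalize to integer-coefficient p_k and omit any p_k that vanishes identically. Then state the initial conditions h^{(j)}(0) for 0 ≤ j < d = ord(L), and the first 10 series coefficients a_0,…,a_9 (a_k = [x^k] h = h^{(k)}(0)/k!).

f: a_k = 0, 4, 0, -64/3, 0, 1024/5, 0, -16384/7, 0, 262144/9, …
Substitute x→r, Dx→(1/r')Dx; clear ⇒ L₀.
L = (4 + 136·x)·Dx + (1 + 4·x + 68·x^2)·Dx^2  (order 2).
h: a_k = 0, 8, -16, -416/3, 960, 12928/5, -156416/3, 372224/7, 2472960, -104445952/9, …
ICs: h(0) = 0, h′(0) = 8.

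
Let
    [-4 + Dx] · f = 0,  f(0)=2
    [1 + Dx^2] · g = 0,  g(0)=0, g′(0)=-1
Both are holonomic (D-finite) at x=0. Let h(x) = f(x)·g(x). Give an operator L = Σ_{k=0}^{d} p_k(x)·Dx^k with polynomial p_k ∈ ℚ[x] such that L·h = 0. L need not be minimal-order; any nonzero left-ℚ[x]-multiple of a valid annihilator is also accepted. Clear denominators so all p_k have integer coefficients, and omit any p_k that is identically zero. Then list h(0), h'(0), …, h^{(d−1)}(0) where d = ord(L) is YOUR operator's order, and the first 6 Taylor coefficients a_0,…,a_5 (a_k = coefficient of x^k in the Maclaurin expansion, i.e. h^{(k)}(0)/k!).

f: a_k = 2, 8, 16, 64/3, 64/3, 256/15, …
g: a_k = 0, -1, 0, 1/6, 0, -1/120, …
Product ⇒ symmetric product L₀, ord ≤ 2.
L = 17 - 8·Dx + Dx^2  (order 2).
h: a_k = 0, -2, -8, -47/3, -20, -1121/60, …
ICs: h(0) = 0, h′(0) = -2.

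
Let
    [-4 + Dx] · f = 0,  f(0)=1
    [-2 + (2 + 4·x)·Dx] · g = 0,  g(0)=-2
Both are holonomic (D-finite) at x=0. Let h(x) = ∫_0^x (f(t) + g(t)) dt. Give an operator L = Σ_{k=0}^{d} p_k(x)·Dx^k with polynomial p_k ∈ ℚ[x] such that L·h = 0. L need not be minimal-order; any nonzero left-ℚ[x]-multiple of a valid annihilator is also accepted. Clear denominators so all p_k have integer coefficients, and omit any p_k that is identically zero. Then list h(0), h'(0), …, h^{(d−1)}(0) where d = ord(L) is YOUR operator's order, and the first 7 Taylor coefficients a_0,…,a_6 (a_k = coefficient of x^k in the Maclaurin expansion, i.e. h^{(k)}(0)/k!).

L = (20 + 32·x)·Dx + (-17 - 64·x - 64·x^2)·Dx^2 + (3 + 14·x + 16·x^2)·Dx^3  (order 3).
h: a_k = 0, -1, 1, 3, 29/12, 143/60, 407/360, …
ICs: h(0) = 0, h′(0) = -1, h′′(0) = 2.

f: a_k = 1, 4, 8, 32/3, 32/3, 128/15, 256/45, …
g: a_k = -2, -2, 1, -1, 5/4, -7/4, 21/8, …
h₀=f+g: left-lcm gives L₀, ord ≤ 2.
∫: right-multiply L₀ by Dx.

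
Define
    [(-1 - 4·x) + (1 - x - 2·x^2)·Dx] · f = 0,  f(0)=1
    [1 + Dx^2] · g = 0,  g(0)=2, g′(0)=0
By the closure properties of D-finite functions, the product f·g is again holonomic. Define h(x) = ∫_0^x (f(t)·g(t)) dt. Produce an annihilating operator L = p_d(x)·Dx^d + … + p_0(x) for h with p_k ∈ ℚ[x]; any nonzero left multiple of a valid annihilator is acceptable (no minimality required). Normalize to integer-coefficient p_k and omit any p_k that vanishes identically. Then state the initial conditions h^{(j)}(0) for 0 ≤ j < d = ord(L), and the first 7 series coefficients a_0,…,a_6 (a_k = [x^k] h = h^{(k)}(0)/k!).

f: a_k = 1, 1, 3, 5, 11, 21, 43, …
g: a_k = 2, 0, -1, 0, 1/12, 0, -1/360, …
f·g: L₀ = L_f ⊗_s L_g, ord ≤ 1·2.
Integrate: L := L₀·Dx.
L = (3 + x + 2·x^2)·Dx + (2 + 8·x)·Dx^2 + (-1 + x + 2·x^2)·Dx^3  (order 3).
h: a_k = 0, 2, 1, 5/3, 9/4, 229/60, 445/72, …
ICs: h(0) = 0, h′(0) = 2, h′′(0) = 2.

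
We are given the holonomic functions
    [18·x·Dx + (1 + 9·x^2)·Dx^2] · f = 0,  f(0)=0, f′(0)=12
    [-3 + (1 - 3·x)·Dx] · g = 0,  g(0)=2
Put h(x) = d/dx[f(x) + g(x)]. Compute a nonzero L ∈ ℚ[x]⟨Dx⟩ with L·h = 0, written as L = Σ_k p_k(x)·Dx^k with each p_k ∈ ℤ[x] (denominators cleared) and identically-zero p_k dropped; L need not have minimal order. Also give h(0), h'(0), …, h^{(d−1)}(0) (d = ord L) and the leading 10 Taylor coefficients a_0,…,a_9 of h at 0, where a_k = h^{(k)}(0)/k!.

L = (18 - 216·x - 486·x^2) + (-12 + 18·x - 108·x^2 - 486·x^3)·Dx + (1 - 81·x^4)·Dx^2  (order 2).
h: a_k = 18, 36, 54, 648, 3402, 8748, 21870, 104976, 433026, 1180980, …
ICs: h(0) = 18, h′(0) = 36.

f: a_k = 0, 12, 0, -36, 0, 972/5, 0, -8748/7, 0, 8748, …
g: a_k = 2, 6, 18, 54, 162, 486, 1458, 4374, 13122, 39366, …
Weyl lclm of L_f,L_g ⇒ L₀ (ord ≤ 3).
Differentiate: ansatz ord ≤ ord L₀ ⇒ L.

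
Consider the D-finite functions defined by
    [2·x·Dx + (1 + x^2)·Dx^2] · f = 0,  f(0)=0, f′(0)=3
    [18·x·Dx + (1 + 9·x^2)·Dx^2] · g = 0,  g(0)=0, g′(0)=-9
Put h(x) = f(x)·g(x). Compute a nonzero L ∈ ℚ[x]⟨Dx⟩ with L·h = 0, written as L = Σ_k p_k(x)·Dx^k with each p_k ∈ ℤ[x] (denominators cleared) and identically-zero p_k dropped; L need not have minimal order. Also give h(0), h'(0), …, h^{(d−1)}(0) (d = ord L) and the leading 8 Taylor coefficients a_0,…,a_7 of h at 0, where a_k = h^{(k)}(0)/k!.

f: a_k = 0, 3, 0, -1, 0, 3/5, 0, -3/7, …
g: a_k = 0, -9, 0, 27, 0, -729/5, 0, 6561/7, …
f·g: L₀ = L_f ⊗_s L_g, ord ≤ 2·2.
L = (-216·x - 3600·x^3 - 5184·x^5 + 6480·x^7 + 17496·x^9)·Dx + (-40 - 1452·x^2 - 6480·x^4 - 4536·x^6 + 22680·x^8 + 26244·x^10)·Dx^2 + (-80·x - 980·x^3 - 2160·x^5 + 2952·x^7 + 12960·x^9 + 8748·x^11)·Dx^3 + (-1 - 20·x^2 - 109·x^4 + 981·x^8 + 1620·x^10 + 729·x^12)·Dx^4  (order 4).
h: a_k = 0, 0, -27, 0, 90, 0, -2349/5, 0, …
ICs: h(0) = 0, h′(0) = 0, h′′(0) = -54, h′′′(0) = 0.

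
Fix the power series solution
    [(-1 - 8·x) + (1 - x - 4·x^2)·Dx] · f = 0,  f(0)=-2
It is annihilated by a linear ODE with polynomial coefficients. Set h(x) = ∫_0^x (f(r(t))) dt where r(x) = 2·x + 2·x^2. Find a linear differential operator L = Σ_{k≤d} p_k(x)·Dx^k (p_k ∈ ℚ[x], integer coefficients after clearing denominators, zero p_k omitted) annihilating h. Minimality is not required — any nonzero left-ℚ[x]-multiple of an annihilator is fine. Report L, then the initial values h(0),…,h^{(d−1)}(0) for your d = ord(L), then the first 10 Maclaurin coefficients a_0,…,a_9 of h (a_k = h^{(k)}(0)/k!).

L = (2 + 36·x + 96·x^2 + 64·x^3)·Dx + (-1 + 2·x + 18·x^2 + 32·x^3 + 16·x^4)·Dx^2  (order 2).
h: a_k = 0, -2, -2, -44/3, -56, -280, -1384, -49680/7, -37152, -1776800/9, …
ICs: h(0) = 0, h′(0) = -2.

f: a_k = -2, -2, -10, -18, -58, -130, -362, -882, -2330, -5858, …
Substitute x→r, Dx→(1/r')Dx; clear ⇒ L₀.
h=∫h₀ ⇒ L = L₀·Dx.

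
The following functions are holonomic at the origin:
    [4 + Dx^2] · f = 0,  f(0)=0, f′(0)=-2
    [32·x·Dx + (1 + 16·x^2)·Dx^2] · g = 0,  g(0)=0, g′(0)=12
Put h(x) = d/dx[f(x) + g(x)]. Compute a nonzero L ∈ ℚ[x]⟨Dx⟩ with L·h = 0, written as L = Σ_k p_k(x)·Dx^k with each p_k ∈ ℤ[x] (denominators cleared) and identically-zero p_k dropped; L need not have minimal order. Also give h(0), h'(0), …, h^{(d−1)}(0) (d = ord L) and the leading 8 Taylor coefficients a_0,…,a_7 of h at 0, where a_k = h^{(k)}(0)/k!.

L = (-6016·x + 102400·x^3 + 32768·x^5) + (-28 + 1216·x^2 + 27648·x^4 + 16384·x^6)·Dx + (-1504·x + 25600·x^3 + 8192·x^5)·Dx^2 + (-7 + 304·x^2 + 6912·x^4 + 4096·x^6)·Dx^3  (order 3).
h: a_k = 10, 0, -188, 0, 9212/3, 0, -2211832/45, 0, …
ICs: h(0) = 10, h′(0) = 0, h′′(0) = -376.

f: a_k = 0, -2, 0, 4/3, 0, -4/15, 0, 8/315, …
g: a_k = 0, 12, 0, -64, 0, 3072/5, 0, -49152/7, …
Sum ⇒ L₀ = lclm(L_f,L_g) in ℚ(x)⟨Dx⟩.
h₀' ⇒ L via d/dx closure of L₀.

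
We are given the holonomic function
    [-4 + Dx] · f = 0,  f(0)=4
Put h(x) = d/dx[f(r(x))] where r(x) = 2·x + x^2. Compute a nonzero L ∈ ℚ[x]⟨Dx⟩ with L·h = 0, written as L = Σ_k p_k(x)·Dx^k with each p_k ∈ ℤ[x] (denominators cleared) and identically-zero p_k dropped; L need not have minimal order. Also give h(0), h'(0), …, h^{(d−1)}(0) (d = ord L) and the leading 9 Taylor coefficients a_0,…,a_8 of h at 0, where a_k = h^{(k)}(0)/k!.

L = (9 + 16·x + 8·x^2) + (-1 - x)·Dx  (order 1).
h: a_k = 32, 288, 1408, 14720/3, 13568, 472832/15, 2868224/45, 12061696/105, 11826176/63, …
ICs: h(0) = 32.

f: a_k = 4, 16, 32, 128/3, 128/3, 512/15, 1024/45, 4096/315, 2048/315, …
h₀=f(r): pull back L_f along r ⇒ L₀.
h₀' ⇒ L via d/dx closure of L₀.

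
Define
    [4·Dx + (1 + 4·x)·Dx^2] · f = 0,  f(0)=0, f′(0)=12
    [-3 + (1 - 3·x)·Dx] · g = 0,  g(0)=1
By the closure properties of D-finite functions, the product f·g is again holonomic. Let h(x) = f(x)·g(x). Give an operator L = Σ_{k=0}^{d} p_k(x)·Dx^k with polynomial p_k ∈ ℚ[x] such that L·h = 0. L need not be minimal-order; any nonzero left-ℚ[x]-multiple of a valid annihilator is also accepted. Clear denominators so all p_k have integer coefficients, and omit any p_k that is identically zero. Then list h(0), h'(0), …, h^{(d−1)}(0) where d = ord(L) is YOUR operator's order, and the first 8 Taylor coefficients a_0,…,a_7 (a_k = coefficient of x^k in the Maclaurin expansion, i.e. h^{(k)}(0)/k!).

f: a_k = 0, 12, -24, 64, -192, 3072/5, -2048, 49152/7, …
g: a_k = 1, 3, 9, 27, 81, 243, 729, 2187, …
Product ⇒ symmetric product L₀, ord ≤ 2.
L = 12 + (2 + 36·x)·Dx + (-1 - x + 12·x^2)·Dx^2  (order 2).
h: a_k = 0, 12, 12, 100, 108, 4692/5, 3836/5, 326316/35, …
ICs: h(0) = 0, h′(0) = 12.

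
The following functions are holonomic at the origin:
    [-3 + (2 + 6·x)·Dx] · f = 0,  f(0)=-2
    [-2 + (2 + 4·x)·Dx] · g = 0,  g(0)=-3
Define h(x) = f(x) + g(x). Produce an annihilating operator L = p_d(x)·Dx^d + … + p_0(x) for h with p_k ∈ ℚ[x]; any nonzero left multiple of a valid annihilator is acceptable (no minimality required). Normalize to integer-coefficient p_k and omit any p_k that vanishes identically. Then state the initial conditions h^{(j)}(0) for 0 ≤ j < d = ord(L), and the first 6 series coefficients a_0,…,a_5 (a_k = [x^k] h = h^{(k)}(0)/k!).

f: a_k = -2, -3, 9/4, -27/8, 405/64, -1701/128, …
g: a_k = -3, -3, 3/2, -3/2, 15/8, -21/8, …
L₀ := lclm(L_f,L_g); ord L₀ ≤ 1+1.
L = -3 + (5 + 12·x)·Dx + (2 + 10·x + 12·x^2)·Dx^2  (order 2).
h: a_k = -5, -6, 15/4, -39/8, 525/64, -2037/128, …
ICs: h(0) = -5, h′(0) = -6.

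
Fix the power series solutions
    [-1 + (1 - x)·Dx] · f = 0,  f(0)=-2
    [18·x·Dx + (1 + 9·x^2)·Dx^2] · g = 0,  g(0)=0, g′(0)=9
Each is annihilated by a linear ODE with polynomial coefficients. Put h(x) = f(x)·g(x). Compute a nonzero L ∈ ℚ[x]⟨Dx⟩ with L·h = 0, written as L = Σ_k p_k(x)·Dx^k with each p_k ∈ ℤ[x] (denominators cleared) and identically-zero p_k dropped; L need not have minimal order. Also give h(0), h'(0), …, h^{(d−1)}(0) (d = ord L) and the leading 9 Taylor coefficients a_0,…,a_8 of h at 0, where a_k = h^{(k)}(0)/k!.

L = 18·x + (2 - 18·x + 36·x^2)·Dx + (-1 + x - 9·x^2 + 9·x^3)·Dx^2  (order 2).
h: a_k = 0, -18, -18, 36, 36, -1278/5, -1278/5, 56664/35, 56664/35, …
ICs: h(0) = 0, h′(0) = -18.

f: a_k = -2, -2, -2, -2, -2, -2, -2, -2, -2, …
g: a_k = 0, 9, 0, -27, 0, 729/5, 0, -6561/7, 0, …
Product ⇒ symmetric product L₀, ord ≤ 2.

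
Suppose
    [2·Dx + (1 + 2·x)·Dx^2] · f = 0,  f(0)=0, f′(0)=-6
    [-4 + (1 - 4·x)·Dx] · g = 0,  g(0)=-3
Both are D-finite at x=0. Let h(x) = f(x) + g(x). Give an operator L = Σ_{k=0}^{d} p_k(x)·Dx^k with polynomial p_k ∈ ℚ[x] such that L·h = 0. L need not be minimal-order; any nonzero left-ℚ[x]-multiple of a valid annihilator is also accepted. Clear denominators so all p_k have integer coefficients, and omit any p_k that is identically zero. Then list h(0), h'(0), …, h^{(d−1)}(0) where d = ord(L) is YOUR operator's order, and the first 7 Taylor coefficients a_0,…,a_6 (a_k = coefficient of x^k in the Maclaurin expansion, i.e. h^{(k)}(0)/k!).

f: a_k = 0, -6, 6, -8, 12, -96/5, 32, …
g: a_k = -3, -12, -48, -192, -768, -3072, -12288, …
L₀ := lclm(L_f,L_g); ord L₀ ≤ 2+1.
L = (-128 - 64·x)·Dx + (-44 - 224·x - 128·x^2)·Dx^2 + (5 - 6·x - 48·x^2 - 32·x^3)·Dx^3  (order 3).
h: a_k = -3, -18, -42, -200, -756, -15456/5, -12256, …
ICs: h(0) = -3, h′(0) = -18, h′′(0) = -84.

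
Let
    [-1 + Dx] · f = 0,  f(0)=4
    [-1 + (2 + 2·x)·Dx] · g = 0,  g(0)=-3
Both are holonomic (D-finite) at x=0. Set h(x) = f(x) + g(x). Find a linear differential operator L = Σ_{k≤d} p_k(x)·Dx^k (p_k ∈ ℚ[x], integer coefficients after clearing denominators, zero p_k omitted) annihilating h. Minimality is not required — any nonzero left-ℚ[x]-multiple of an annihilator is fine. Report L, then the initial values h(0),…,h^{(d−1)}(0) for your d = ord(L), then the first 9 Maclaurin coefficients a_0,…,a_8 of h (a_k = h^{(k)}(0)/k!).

f: a_k = 4, 4, 2, 2/3, 1/6, 1/30, 1/180, 1/1260, 1/10080, …
g: a_k = -3, -3/2, 3/8, -3/16, 15/128, -21/256, 63/1024, -99/2048, 1287/32768, …
L₀ := lclm(L_f,L_g); ord L₀ ≤ 1+1.
L = (3 + 2·x) + (-5 - 8·x - 4·x^2)·Dx + (2 + 6·x + 4·x^2)·Dx^2  (order 2).
h: a_k = 1, 5/2, 19/8, 23/48, 109/384, -187/3840, 3091/46080, -30673/645120, 406429/10321920, …
ICs: h(0) = 1, h′(0) = 5/2.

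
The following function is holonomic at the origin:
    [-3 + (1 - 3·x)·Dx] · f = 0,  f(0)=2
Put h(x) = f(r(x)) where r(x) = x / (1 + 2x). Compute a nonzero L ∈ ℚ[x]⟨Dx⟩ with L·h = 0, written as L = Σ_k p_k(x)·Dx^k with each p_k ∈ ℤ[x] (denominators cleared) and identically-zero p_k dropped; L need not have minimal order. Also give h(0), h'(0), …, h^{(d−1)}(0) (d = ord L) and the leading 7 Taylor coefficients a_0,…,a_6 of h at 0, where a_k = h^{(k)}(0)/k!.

L = 3 + (-1 - x + 2·x^2)·Dx  (order 1).
h: a_k = 2, 6, 6, 6, 6, 6, 6, …
ICs: h(0) = 2.

f: a_k = 2, 6, 18, 54, 162, 486, 1458, …
Substitute x→r, Dx→(1/r')Dx; clear ⇒ L₀.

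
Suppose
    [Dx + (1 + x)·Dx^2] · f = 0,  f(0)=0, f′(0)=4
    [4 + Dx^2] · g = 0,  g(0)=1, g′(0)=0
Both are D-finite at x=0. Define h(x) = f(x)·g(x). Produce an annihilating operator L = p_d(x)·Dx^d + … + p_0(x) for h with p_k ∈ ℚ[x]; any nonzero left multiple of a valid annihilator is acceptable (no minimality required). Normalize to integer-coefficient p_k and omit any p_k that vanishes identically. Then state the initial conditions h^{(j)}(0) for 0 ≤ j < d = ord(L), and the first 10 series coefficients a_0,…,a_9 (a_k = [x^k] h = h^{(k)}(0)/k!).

f: a_k = 0, 4, -2, 4/3, -1, 4/5, -2/3, 4/7, -1/2, 4/9, …
g: a_k = 1, 0, -2, 0, 2/3, 0, -4/45, 0, 2/315, 0, …
L₀ := L_f ⊗_s L_g (sym. prod.), ord ≤ 4.
L = (168 + 864·x + 1456·x^2 + 1024·x^3 + 256·x^4) + (112 + 368·x + 384·x^2 + 128·x^3)·Dx + (102 + 464·x + 744·x^2 + 512·x^3 + 128·x^4)·Dx^2 + (28 + 92·x + 96·x^2 + 32·x^3)·Dx^3 + (15 + 62·x + 95·x^2 + 64·x^3 + 16·x^4)·Dx^4  (order 4).
h: a_k = 0, 4, -2, -20/3, 3, 4/5, 0, -52/105, 31/90, -244/945, …
ICs: h(0) = 0, h′(0) = 4, h′′(0) = -4, h′′′(0) = -40.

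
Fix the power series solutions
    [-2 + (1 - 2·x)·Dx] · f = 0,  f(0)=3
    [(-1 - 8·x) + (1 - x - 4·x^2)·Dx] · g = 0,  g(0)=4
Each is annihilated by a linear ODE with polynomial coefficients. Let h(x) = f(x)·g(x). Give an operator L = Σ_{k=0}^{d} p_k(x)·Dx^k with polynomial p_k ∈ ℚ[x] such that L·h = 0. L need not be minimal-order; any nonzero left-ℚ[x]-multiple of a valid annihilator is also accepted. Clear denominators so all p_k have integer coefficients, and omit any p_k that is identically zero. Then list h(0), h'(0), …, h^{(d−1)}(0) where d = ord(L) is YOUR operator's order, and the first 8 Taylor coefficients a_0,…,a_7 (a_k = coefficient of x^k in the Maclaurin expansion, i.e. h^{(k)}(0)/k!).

L = (-3 - 4·x + 24·x^2) + (1 - 3·x - 2·x^2 + 8·x^3)·Dx  (order 1).
h: a_k = 12, 36, 132, 372, 1092, 2964, 8100, 21492, …
ICs: h(0) = 12.

f: a_k = 3, 6, 12, 24, 48, 96, 192, 384, …
g: a_k = 4, 4, 20, 36, 116, 260, 724, 1764, …
Sym-product of L_f,L_g gives L₀ (≤ ord 1).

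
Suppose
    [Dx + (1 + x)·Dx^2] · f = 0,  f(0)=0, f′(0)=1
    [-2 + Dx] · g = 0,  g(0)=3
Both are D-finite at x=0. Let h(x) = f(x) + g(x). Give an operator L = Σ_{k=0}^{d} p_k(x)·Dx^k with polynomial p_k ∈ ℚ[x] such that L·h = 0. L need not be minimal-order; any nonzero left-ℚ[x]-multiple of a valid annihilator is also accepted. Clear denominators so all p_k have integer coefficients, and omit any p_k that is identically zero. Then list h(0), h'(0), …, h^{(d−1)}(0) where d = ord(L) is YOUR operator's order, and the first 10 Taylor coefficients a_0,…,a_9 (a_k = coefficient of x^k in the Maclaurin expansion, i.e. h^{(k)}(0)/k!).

L = (-8 - 4·x)·Dx + (-2 - 8·x - 4·x^2)·Dx^2 + (3 + 5·x + 2·x^2)·Dx^3  (order 3).
h: a_k = 3, 7, 11/2, 13/3, 7/4, 1, 1/10, 23/105, -89/840, 109/945, …
ICs: h(0) = 3, h′(0) = 7, h′′(0) = 11.

f: a_k = 0, 1, -1/2, 1/3, -1/4, 1/5, -1/6, 1/7, -1/8, 1/9, …
g: a_k = 3, 6, 6, 4, 2, 4/5, 4/15, 8/105, 2/105, 4/945, …
f+g: L₀ = lclm(L_f,L_g), ord ≤ 2+1.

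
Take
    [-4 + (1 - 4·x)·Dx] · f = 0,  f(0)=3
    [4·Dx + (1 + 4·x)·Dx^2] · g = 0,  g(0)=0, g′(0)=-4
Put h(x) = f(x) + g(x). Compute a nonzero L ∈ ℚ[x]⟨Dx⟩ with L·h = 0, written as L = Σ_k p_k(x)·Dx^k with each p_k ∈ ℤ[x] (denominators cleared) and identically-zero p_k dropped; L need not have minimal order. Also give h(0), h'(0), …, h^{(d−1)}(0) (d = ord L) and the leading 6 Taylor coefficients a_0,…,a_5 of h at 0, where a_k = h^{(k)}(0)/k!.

L = (160 + 128·x)·Dx + (16 + 256·x + 256·x^2)·Dx^2 + (-3 - 4·x + 48·x^2 + 64·x^3)·Dx^3  (order 3).
h: a_k = 3, 8, 56, 512/3, 832, 14336/5, …
ICs: h(0) = 3, h′(0) = 8, h′′(0) = 112.

f: a_k = 3, 12, 48, 192, 768, 3072, …
g: a_k = 0, -4, 8, -64/3, 64, -1024/5, …
h₀=f+g: left-lcm gives L₀, ord ≤ 3.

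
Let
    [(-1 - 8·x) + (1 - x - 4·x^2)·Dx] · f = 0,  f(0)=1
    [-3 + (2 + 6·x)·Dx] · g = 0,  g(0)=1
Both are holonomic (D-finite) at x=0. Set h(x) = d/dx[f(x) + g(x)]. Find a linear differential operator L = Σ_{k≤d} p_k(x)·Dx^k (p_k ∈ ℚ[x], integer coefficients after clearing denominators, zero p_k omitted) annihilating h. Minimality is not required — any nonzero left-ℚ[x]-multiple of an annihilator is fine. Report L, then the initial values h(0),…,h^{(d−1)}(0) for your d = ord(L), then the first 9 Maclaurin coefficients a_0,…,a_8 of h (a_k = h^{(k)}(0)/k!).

f: a_k = 1, 1, 5, 9, 29, 65, 181, 441, 1165, …
g: a_k = 1, 3/2, -9/8, 27/16, -405/128, 1701/256, -15309/1024, 72171/2048, -2814669/32768, …
L₀ := lclm(L_f,L_g); ord L₀ ≤ 1+1.
Differentiate: ansatz ord ≤ ord L₀ ⇒ L.
L = (-594 - 4230·x - 12960·x^2 - 14400·x^3 - 17280·x^4) + (-189 - 3054·x - 16389·x^2 - 38544·x^3 - 55440·x^4 - 51840·x^5)·Dx + (46 + 350·x + 794·x^2 - 198·x^3 - 5376·x^4 - 13920·x^5 - 11520·x^6)·Dx^2  (order 2).
h: a_k = 5/2, 31/4, 513/16, 3307/32, 91705/256, 510105/512, 6827373/2048, 35360051/4096, 1854254601/65536, …
ICs: h(0) = 5/2, h′(0) = 31/4.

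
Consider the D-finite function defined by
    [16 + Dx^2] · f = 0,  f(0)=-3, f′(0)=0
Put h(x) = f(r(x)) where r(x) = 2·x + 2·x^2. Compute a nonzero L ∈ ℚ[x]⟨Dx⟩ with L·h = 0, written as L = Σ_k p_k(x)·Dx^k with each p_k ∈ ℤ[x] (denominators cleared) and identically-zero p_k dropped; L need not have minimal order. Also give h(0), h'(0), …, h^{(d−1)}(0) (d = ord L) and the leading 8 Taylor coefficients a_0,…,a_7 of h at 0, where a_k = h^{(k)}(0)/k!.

f: a_k = -3, 0, 24, 0, -32, 0, 256/15, 0, …
Change of var in L_f (x↦r) gives L₀.
L = (64 + 384·x + 768·x^2 + 512·x^3) - 2·Dx + (1 + 2·x)·Dx^2  (order 2).
h: a_k = -3, 0, 96, 192, -416, -2048, -29696/15, 22528/5, …
ICs: h(0) = -3, h′(0) = 0.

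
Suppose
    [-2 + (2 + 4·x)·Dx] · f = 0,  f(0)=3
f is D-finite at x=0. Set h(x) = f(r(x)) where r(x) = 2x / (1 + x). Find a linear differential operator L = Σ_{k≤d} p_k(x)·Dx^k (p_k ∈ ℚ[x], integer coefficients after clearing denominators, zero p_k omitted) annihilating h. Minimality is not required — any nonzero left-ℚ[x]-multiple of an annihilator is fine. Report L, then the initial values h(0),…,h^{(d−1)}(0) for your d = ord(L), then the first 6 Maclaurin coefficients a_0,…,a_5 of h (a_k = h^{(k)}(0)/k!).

L = -2 + (1 + 6·x + 5·x^2)·Dx  (order 1).
h: a_k = 3, 6, -12, 30, -90, 306, …
ICs: h(0) = 3.

f: a_k = 3, 3, -3/2, 3/2, -15/8, 21/8, …
Change of var in L_f (x↦r) gives L₀.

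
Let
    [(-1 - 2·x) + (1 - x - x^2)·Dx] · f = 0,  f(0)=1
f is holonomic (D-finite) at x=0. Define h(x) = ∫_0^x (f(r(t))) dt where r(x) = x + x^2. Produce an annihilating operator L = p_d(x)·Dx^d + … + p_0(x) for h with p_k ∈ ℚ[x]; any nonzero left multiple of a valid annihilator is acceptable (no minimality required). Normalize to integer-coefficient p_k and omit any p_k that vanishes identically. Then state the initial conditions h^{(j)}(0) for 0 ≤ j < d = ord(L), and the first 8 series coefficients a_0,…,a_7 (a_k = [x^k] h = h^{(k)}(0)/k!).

f: a_k = 1, 1, 2, 3, 5, 8, 13, 21, …
Change of var in L_f (x↦r) gives L₀.
h=∫₀ˣh₀: take L = L₀·Dx.
L = (1 + 4·x + 6·x^2 + 4·x^3)·Dx + (-1 + x + 2·x^2 + 2·x^3 + x^4)·Dx^2  (order 2).
h: a_k = 0, 1, 1/2, 1, 7/4, 16/5, 37/6, 86/7, …
ICs: h(0) = 0, h′(0) = 1.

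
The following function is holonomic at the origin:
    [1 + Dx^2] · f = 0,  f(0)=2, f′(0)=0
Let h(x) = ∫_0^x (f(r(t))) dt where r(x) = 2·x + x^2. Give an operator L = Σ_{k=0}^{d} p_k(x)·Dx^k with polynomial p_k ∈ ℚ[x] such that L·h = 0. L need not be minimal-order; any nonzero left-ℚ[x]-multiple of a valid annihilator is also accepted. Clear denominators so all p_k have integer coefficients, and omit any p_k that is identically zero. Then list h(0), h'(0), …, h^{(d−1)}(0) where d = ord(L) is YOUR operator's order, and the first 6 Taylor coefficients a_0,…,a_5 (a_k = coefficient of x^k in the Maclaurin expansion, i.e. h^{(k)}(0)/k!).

L = (4 + 12·x + 12·x^2 + 4·x^3)·Dx - Dx^2 + (1 + x)·Dx^3  (order 3).
h: a_k = 0, 2, 0, -4/3, -1, 1/15, …
ICs: h(0) = 0, h′(0) = 2, h′′(0) = 0.

f: a_k = 2, 0, -1, 0, 1/12, 0, …
f∘r: x↦r, Dx↦Dx/r' in L_f ⇒ L₀.
Integrate: L := L₀·Dx.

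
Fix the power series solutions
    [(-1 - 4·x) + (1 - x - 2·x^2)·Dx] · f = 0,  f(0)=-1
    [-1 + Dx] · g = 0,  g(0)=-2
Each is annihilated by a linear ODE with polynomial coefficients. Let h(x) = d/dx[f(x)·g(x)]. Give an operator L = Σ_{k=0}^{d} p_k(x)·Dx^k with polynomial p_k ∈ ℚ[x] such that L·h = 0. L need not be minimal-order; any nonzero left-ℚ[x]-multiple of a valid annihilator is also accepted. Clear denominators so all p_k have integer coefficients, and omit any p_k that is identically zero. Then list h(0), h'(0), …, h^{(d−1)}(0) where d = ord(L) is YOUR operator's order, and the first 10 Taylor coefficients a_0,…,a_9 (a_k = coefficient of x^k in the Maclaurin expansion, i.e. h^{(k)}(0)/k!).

L = (9 + 16·x + 9·x^2 - 12·x^3 + 4·x^4) + (-2 - x + 9·x^2 + 4·x^3 - 4·x^4)·Dx  (order 1).
h: a_k = 4, 18, 52, 425/3, 701/2, 50737/60, 88558/45, 3783419/840, 20417113/2016, 4084757561/181440, …
ICs: h(0) = 4.

f: a_k = -1, -1, -3, -5, -11, -21, -43, -85, -171, -341, …
g: a_k = -2, -2, -1, -1/3, -1/12, -1/60, -1/360, -1/2520, -1/20160, -1/181440, …
Product ⇒ symmetric product L₀, ord ≤ 1.
Derive L from L₀ (diff closure).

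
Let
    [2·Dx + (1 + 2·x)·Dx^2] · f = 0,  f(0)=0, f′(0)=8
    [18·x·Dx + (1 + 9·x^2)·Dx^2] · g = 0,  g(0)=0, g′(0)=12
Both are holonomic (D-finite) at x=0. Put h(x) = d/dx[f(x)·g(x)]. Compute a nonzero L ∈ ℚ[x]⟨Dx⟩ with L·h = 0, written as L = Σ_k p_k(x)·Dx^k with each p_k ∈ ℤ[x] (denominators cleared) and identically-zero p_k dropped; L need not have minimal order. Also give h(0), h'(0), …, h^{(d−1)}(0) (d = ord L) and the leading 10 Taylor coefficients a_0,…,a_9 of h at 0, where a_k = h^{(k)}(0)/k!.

f: a_k = 0, 8, -8, 32/3, -16, 128/5, -128/3, 512/7, -128, 2048/9, …
g: a_k = 0, 12, 0, -36, 0, 972/5, 0, -8748/7, 0, 8748, …
f·g: L₀ = L_f ⊗_s L_g, ord ≤ 2·2.
h₀' ⇒ L via d/dx closure of L₀.
L = (792 + 3024·x + 22680·x^2 + 102384·x^3 + 174960·x^4 + 151632·x^5 + 104976·x^7) + (332 + 4752·x + 28908·x^2 + 127008·x^3 + 351216·x^4 + 542376·x^5 + 408240·x^6 + 157464·x^7 + 367416·x^8)·Dx + (44 + 916·x + 6696·x^2 + 27252·x^3 + 85860·x^4 + 193428·x^5 + 279936·x^6 + 224532·x^7 + 157464·x^8 + 209952·x^9)·Dx^2 + (10 + 76·x + 418·x^2 + 1728·x^3 + 5391·x^4 + 12960·x^5 + 24948·x^6 + 34992·x^7 + 29889·x^8 + 26244·x^9 + 26244·x^10)·Dx^3  (order 3).
h: a_k = 0, 192, -288, -640, 480, 44352/5, -52192/5, -63744, 2169504/35, 64814272/105, …
ICs: h(0) = 0, h′(0) = 192, h′′(0) = -576.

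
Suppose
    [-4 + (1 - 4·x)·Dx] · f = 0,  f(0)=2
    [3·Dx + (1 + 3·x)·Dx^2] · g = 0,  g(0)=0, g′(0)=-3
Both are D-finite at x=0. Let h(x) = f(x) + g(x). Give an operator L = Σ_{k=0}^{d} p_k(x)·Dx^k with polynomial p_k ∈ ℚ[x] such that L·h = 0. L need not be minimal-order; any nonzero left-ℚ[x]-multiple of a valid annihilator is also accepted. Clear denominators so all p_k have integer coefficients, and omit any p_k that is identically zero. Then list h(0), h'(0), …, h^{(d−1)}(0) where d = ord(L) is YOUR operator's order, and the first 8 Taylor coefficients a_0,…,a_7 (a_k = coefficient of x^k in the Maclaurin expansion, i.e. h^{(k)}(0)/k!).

L = (432 + 288·x)·Dx + (78 + 720·x + 576·x^2)·Dx^2 + (-11 - x + 144·x^2 + 144·x^3)·Dx^3  (order 3).
h: a_k = 2, 5, 73/2, 119, 2129/4, 9997/5, 16627/2, 227189/7, …
ICs: h(0) = 2, h′(0) = 5, h′′(0) = 73.

f: a_k = 2, 8, 32, 128, 512, 2048, 8192, 32768, …
g: a_k = 0, -3, 9/2, -9, 81/4, -243/5, 243/2, -2187/7, …
L₀ := lclm(L_f,L_g); ord L₀ ≤ 1+2.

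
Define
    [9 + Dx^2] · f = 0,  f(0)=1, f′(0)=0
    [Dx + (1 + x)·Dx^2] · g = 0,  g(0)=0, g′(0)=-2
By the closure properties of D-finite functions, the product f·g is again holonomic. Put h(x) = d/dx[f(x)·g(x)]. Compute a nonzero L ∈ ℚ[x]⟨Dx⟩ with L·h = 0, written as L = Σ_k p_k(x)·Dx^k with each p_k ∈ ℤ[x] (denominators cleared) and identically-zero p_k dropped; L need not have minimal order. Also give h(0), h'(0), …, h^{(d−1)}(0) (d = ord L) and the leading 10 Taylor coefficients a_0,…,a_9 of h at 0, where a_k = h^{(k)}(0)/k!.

L = (13743 + 107892·x + 319302·x^2 + 475308·x^3 + 381267·x^4 + 157464·x^5 + 26244·x^6) + (4104 + 24192·x + 53460·x^2 + 56700·x^3 + 29160·x^4 + 5832·x^5)·Dx + (4020 + 27828·x + 76770·x^2 + 109512·x^3 + 85698·x^4 + 34992·x^5 + 5832·x^6)·Dx^2 + (456 + 2688·x + 5940·x^2 + 6300·x^3 + 3240·x^4 + 648·x^5)·Dx^3 + (277 + 1760·x + 4588·x^2 + 6300·x^3 + 4815·x^4 + 1944·x^5 + 324·x^6)·Dx^4  (order 4).
h: a_k = -2, 2, 25, -16, -83/4, 35/4, 361/40, -23/5, 1271/2240, -643/448, …
ICs: h(0) = -2, h′(0) = 2, h′′(0) = 50, h′′′(0) = -96.

f: a_k = 1, 0, -9/2, 0, 27/8, 0, -81/80, 0, 729/4480, 0, …
g: a_k = 0, -2, 1, -2/3, 1/2, -2/5, 1/3, -2/7, 1/4, -2/9, …
Sym-product of L_f,L_g gives L₀ (≤ ord 4).
h₀' ⇒ L via d/dx closure of L₀.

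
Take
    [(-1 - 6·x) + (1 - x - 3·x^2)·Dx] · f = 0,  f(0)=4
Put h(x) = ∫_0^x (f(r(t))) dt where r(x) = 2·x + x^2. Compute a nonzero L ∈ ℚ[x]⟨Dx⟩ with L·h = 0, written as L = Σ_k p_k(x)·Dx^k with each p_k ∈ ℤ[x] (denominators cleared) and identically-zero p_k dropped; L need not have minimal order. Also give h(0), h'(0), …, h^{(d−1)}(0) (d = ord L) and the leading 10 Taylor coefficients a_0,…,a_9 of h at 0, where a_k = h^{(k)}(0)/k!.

f: a_k = 4, 4, 16, 28, 76, 160, 388, 868, 2032, 4636, …
h₀=f(r): pull back L_f along r ⇒ L₀.
h=∫h₀ ⇒ L = L₀·Dx.
L = (2 + 26·x + 36·x^2 + 12·x^3)·Dx + (-1 + 2·x + 13·x^2 + 12·x^3 + 3·x^4)·Dx^2  (order 2).
h: a_k = 0, 4, 4, 68/3, 72, 1568/5, 3860/3, 39484/7, 24876, 1008652/9, …
ICs: h(0) = 0, h′(0) = 4.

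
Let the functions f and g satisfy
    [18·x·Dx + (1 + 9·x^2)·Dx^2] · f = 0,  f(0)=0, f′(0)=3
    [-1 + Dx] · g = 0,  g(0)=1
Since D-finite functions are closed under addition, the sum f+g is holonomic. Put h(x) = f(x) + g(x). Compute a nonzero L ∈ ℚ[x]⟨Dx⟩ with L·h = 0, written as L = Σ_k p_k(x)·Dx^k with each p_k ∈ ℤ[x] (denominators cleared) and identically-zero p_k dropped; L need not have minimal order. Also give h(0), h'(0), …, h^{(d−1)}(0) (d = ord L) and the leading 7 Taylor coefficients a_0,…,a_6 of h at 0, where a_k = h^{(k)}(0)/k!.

L = (18 - 18·x - 486·x^2 - 162·x^3)·Dx + (-19 + 468·x^2 - 81·x^4)·Dx^2 + (1 + 18·x + 18·x^2 + 162·x^3 + 81·x^4)·Dx^3  (order 3).
h: a_k = 1, 4, 1/2, -53/6, 1/24, 5833/120, 1/720, …
ICs: h(0) = 1, h′(0) = 4, h′′(0) = 1.

f: a_k = 0, 3, 0, -9, 0, 243/5, 0, …
g: a_k = 1, 1, 1/2, 1/6, 1/24, 1/120, 1/720, …
h₀=f+g: left-lcm gives L₀, ord ≤ 3.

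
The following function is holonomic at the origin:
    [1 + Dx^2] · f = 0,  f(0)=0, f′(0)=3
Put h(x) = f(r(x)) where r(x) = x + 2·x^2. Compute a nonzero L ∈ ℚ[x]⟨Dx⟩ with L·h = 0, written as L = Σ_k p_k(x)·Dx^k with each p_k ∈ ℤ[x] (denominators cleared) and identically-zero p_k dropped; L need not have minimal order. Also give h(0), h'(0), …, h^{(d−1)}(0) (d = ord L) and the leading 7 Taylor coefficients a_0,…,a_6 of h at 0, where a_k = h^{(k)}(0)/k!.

L = (1 + 12·x + 48·x^2 + 64·x^3) - 4·Dx + (1 + 4·x)·Dx^2  (order 2).
h: a_k = 0, 3, 6, -1/2, -3, -239/40, -15/4, …
ICs: h(0) = 0, h′(0) = 3.

f: a_k = 0, 3, 0, -1/2, 0, 1/40, 0, …
f∘r: x↦r, Dx↦Dx/r' in L_f ⇒ L₀.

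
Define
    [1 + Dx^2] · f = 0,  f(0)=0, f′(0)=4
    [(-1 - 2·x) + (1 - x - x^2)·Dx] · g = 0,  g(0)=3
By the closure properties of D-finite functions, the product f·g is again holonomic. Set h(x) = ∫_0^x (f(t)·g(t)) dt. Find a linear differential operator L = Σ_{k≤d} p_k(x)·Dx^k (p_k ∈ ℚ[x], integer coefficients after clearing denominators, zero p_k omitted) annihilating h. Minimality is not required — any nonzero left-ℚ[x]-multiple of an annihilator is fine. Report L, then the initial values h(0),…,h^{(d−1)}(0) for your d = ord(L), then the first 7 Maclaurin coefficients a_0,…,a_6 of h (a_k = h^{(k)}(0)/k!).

f: a_k = 0, 4, 0, -2/3, 0, 1/30, 0, …
g: a_k = 3, 3, 6, 9, 15, 24, 39, …
h₀=f·g: eliminate ⇒ L₀, order ≤ 2·1.
∫: right-multiply L₀ by Dx.
L = (1 + x + x^2)·Dx + (2 + 4·x)·Dx^2 + (-1 + x + x^2)·Dx^3  (order 3).
h: a_k = 0, 0, 6, 4, 11/2, 34/5, 187/20, …
ICs: h(0) = 0, h′(0) = 0, h′′(0) = 12.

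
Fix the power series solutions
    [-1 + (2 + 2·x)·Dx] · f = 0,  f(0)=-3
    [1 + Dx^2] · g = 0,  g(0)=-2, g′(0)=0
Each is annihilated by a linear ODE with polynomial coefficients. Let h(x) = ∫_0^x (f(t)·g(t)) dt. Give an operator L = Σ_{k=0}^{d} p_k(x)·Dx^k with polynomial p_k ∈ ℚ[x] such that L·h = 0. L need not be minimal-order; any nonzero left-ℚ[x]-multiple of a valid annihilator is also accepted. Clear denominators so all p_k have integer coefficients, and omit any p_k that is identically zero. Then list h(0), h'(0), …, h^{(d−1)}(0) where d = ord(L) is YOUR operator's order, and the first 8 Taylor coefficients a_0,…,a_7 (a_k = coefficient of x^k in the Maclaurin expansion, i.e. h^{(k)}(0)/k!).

L = (7 + 8·x + 4·x^2)·Dx + (-4 - 4·x)·Dx^2 + (4 + 8·x + 4·x^2)·Dx^3  (order 3).
h: a_k = 0, 6, 3/2, -5/4, -9/32, 5/64, 13/768, -349/53760, …
ICs: h(0) = 0, h′(0) = 6, h′′(0) = 3.

f: a_k = -3, -3/2, 3/8, -3/16, 15/128, -21/256, 63/1024, -99/2048, …
g: a_k = -2, 0, 1, 0, -1/12, 0, 1/360, 0, …
Sym-product of L_f,L_g gives L₀ (≤ ord 2).
∫: right-multiply L₀ by Dx.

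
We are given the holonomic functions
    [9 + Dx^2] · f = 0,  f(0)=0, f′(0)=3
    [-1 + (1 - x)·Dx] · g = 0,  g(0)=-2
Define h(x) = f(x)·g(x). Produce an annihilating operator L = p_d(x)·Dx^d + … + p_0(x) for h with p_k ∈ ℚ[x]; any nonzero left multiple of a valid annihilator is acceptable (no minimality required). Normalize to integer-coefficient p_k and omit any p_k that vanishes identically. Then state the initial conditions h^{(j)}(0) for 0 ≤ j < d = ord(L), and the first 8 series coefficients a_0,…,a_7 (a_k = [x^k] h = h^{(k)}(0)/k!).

f: a_k = 0, 3, 0, -9/2, 0, 81/40, 0, -243/560, …
g: a_k = -2, -2, -2, -2, -2, -2, -2, -2, …
f·g: L₀ = L_f ⊗_s L_g, ord ≤ 2·1.
L = (-9 + 9·x) + 2·Dx + (-1 + x)·Dx^2  (order 2).
h: a_k = 0, -6, -6, 3, 3, -21/20, -21/20, -51/280, …
ICs: h(0) = 0, h′(0) = -6.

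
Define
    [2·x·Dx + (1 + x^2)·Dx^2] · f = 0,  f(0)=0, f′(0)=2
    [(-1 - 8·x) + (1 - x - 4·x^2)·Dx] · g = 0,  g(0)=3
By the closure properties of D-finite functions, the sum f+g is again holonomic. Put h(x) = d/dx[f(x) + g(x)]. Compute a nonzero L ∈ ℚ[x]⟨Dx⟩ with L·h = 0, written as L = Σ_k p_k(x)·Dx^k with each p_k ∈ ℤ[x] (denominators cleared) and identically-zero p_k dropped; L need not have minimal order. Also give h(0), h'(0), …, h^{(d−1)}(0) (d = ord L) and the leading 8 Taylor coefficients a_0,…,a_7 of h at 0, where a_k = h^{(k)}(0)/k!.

L = (10 - 40·x - 478·x^2 - 864·x^3 - 2496·x^4 - 384·x^6) + (-28 - 246·x - 316·x^2 - 1182·x^3 - 752·x^4 - 2048·x^5 - 48·x^6 - 384·x^7)·Dx + (5 + 8·x + 32·x^2 - 104·x^3 - 197·x^4 - 128·x^5 - 288·x^6 - 16·x^7 - 64·x^8)·Dx^2  (order 2).
h: a_k = 5, 30, 79, 348, 977, 3258, 9259, 27960, …
ICs: h(0) = 5, h′(0) = 30.

f: a_k = 0, 2, 0, -2/3, 0, 2/5, 0, -2/7, …
g: a_k = 3, 3, 15, 27, 87, 195, 543, 1323, …
f+g: L₀ = lclm(L_f,L_g), ord ≤ 2+1.
Derive L from L₀ (diff closure).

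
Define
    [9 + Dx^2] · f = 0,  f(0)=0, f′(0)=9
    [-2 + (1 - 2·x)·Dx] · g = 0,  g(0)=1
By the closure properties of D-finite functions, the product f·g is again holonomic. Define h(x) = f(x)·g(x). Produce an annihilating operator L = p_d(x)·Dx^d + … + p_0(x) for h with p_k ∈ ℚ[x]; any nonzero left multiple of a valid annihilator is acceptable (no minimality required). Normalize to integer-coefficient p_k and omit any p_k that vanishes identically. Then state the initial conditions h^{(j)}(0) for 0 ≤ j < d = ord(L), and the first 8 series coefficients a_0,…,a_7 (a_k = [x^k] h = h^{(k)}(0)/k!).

f: a_k = 0, 9, 0, -27/2, 0, 243/40, 0, -729/560, …
g: a_k = 1, 2, 4, 8, 16, 32, 64, 128, …
Sym-product of L_f,L_g gives L₀ (≤ ord 2).
L = (-9 + 18·x) + 4·Dx + (-1 + 2·x)·Dx^2  (order 2).
h: a_k = 0, 9, 18, 45/2, 45, 3843/40, 3843/20, 214479/560, …
ICs: h(0) = 0, h′(0) = 9.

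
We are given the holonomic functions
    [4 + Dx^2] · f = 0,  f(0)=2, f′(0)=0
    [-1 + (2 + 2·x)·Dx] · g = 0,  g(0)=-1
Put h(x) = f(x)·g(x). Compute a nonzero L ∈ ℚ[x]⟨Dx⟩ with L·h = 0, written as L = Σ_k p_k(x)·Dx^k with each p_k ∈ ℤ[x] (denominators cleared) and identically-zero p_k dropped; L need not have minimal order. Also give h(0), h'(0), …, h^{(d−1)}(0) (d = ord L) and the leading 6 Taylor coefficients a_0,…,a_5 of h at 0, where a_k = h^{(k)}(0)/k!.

L = (19 + 32·x + 16·x^2) + (-4 - 4·x)·Dx + (4 + 8·x + 4·x^2)·Dx^2  (order 2).
h: a_k = -2, -1, 17/4, 15/8, -337/192, -181/384, …
ICs: h(0) = -2, h′(0) = -1.

f: a_k = 2, 0, -4, 0, 4/3, 0, …
g: a_k = -1, -1/2, 1/8, -1/16, 5/128, -7/256, …
L₀ := L_f ⊗_s L_g (sym. prod.), ord ≤ 2.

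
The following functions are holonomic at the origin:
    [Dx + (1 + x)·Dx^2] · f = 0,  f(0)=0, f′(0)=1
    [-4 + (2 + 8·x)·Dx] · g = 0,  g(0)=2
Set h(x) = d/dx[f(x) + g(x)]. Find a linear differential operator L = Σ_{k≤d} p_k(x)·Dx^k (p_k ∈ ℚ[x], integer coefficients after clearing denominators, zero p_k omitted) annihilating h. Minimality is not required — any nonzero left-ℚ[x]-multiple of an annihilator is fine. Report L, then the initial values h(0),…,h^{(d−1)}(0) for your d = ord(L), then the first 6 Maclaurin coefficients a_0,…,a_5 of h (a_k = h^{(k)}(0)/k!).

L = (-8 + 4·x) + (-10 - 8·x + 20·x^2)·Dx + (-1 - 3·x + 6·x^2 + 8·x^3)·Dx^2  (order 2).
h: a_k = 5, -9, 25, -81, 281, -1009, …
ICs: h(0) = 5, h′(0) = -9.

f: a_k = 0, 1, -1/2, 1/3, -1/4, 1/5, …
g: a_k = 2, 4, -4, 8, -20, 56, …
Sum ⇒ L₀ = lclm(L_f,L_g) in ℚ(x)⟨Dx⟩.
h=h₀': d/dx-closure on L₀ ⇒ L.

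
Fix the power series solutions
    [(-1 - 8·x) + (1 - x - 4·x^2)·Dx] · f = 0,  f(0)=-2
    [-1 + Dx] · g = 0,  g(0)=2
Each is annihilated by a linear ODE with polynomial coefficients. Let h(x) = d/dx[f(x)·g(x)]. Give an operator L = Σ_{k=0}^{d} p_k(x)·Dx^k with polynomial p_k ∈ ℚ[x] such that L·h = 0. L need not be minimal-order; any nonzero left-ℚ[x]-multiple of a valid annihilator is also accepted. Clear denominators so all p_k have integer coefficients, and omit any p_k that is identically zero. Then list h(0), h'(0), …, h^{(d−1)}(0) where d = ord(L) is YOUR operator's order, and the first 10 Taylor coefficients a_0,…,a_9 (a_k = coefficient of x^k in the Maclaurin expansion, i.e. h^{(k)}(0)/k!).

L = (13 + 36·x + 65·x^2 - 56·x^3 + 16·x^4) + (-2 - 5·x + 19·x^2 + 24·x^3 - 16·x^4)·Dx  (order 1).
h: a_k = -8, -52, -176, -1954/3, -5963/3, -188797/30, -831287/45, -68891713/1260, -788834021/5040, -40577697101/90720, …
ICs: h(0) = -8.

f: a_k = -2, -2, -10, -18, -58, -130, -362, -882, -2330, -5858, …
g: a_k = 2, 2, 1, 1/3, 1/12, 1/60, 1/360, 1/2520, 1/20160, 1/181440, …
L₀ := L_f ⊗_s L_g (sym. prod.), ord ≤ 1.
h=h₀': d/dx-closure on L₀ ⇒ L.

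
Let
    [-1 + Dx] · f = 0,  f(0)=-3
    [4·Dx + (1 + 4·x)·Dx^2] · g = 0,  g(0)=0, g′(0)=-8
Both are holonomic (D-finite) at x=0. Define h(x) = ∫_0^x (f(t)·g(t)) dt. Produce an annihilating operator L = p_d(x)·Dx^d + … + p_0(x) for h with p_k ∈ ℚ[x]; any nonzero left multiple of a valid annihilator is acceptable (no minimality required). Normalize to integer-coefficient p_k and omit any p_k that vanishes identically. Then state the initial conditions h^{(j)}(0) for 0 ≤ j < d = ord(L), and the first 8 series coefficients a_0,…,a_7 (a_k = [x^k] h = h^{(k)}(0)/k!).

f: a_k = -3, -3, -3/2, -1/2, -1/8, -1/40, -1/240, -1/1680, …
g: a_k = 0, -8, 16, -128/3, 128, -2048/5, 4096/3, -32768/7, …
Sym-product of L_f,L_g gives L₀ (≤ ord 2).
Integrate: L := L₀·Dx.
L = (-3 + 4·x)·Dx + (2 - 8·x)·Dx^2 + (1 + 4·x)·Dx^3  (order 3).
h: a_k = 0, 0, 12, -8, 23, -276/5, 1503/10, -9119/21, …
ICs: h(0) = 0, h′(0) = 0, h′′(0) = 24.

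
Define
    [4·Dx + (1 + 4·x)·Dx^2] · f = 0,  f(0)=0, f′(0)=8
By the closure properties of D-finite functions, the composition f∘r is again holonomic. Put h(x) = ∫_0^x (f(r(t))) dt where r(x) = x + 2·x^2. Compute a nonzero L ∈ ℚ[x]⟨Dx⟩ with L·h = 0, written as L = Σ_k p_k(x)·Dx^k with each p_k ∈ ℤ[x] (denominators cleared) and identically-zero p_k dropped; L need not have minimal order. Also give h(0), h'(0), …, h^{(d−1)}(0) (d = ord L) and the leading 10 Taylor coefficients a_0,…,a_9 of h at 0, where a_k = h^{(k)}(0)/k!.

L = (16·x + 32·x^2)·Dx^2 + (1 + 8·x + 24·x^2 + 32·x^3)·Dx^3  (order 3).
h: a_k = 0, 0, 4, 0, -16/3, 64/5, -256/15, 0, 512/7, -2048/9, …
ICs: h(0) = 0, h′(0) = 0, h′′(0) = 8.

f: a_k = 0, 8, -16, 128/3, -128, 2048/5, -4096/3, 32768/7, -16384, 524288/9, …
L₀ from L_f via x↦r, Dx↦r'^{-1}Dx.
h=∫h₀ ⇒ L = L₀·Dx.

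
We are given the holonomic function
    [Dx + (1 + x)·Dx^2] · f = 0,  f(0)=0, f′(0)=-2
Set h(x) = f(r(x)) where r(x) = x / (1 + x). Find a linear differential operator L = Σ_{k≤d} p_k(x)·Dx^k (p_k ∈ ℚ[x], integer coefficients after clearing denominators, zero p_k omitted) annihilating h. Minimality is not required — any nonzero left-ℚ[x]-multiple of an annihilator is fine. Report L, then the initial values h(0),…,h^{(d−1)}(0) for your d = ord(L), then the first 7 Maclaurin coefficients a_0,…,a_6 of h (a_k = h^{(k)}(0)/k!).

f: a_k = 0, -2, 1, -2/3, 1/2, -2/5, 1/3, …
L₀ from L_f via x↦r, Dx↦r'^{-1}Dx.
L = (3 + 4·x)·Dx + (1 + 3·x + 2·x^2)·Dx^2  (order 2).
h: a_k = 0, -2, 3, -14/3, 15/2, -62/5, 21, …
ICs: h(0) = 0, h′(0) = -2.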